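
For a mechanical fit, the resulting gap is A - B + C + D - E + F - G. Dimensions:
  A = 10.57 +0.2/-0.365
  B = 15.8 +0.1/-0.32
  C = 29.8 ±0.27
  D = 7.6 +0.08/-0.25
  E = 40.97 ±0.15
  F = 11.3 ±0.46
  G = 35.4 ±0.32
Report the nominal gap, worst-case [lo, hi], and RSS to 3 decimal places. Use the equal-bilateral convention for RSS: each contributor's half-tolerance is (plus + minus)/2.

Stack each dimension's contribution:
  +A: nom +10.570 → Σnom=10.570; wc +0.200/-0.365 → slack +0.200/-0.365; half-tol=0.282, Σhalf²=0.079806
  -B: nom -15.800 → Σnom=-5.230; wc +0.320/-0.100 → slack +0.520/-0.465; half-tol=0.210, Σhalf²=0.123906
  +C: nom +29.800 → Σnom=24.570; wc +0.270/-0.270 → slack +0.790/-0.735; half-tol=0.270, Σhalf²=0.196806
  +D: nom +7.600 → Σnom=32.170; wc +0.080/-0.250 → slack +0.870/-0.985; half-tol=0.165, Σhalf²=0.224031
  -E: nom -40.970 → Σnom=-8.800; wc +0.150/-0.150 → slack +1.020/-1.135; half-tol=0.150, Σhalf²=0.246531
  +F: nom +11.300 → Σnom=2.500; wc +0.460/-0.460 → slack +1.480/-1.595; half-tol=0.460, Σhalf²=0.458131
  -G: nom -35.400 → Σnom=-32.900; wc +0.320/-0.320 → slack +1.800/-1.915; half-tol=0.320, Σhalf²=0.560531
Nominal = -32.900. Worst-case = [-32.900 - 1.915, -32.900 + 1.800] = [-34.815, -31.100]. RSS = √0.560531 = 0.749.

nominal=-32.900 wc=[-34.815,-31.100] rss=0.749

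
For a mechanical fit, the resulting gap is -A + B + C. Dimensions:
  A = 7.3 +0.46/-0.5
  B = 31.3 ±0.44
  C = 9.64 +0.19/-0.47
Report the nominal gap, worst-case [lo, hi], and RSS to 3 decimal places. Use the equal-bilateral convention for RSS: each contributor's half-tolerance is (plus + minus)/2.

nominal=33.640 wc=[32.270,34.770] rss=0.730

Stack each dimension's contribution:
  -A: nom -7.300 → Σnom=-7.300; wc +0.500/-0.460 → slack +0.500/-0.460; half-tol=0.480, Σhalf²=0.230400
  +B: nom +31.300 → Σnom=24.000; wc +0.440/-0.440 → slack +0.940/-0.900; half-tol=0.440, Σhalf²=0.424000
  +C: nom +9.640 → Σnom=33.640; wc +0.190/-0.470 → slack +1.130/-1.370; half-tol=0.330, Σhalf²=0.532900
Nominal = 33.640. Worst-case = [33.640 - 1.370, 33.640 + 1.130] = [32.270, 34.770]. RSS = √0.532900 = 0.730.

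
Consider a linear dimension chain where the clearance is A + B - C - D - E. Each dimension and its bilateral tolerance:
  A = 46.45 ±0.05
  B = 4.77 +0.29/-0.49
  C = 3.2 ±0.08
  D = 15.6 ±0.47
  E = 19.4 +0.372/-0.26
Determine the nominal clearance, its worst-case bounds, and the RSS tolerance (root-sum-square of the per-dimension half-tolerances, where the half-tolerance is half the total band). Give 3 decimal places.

Stack each dimension's contribution:
  +A: nom +46.450 → Σnom=46.450; wc +0.050/-0.050 → slack +0.050/-0.050; half-tol=0.050, Σhalf²=0.002500
  +B: nom +4.770 → Σnom=51.220; wc +0.290/-0.490 → slack +0.340/-0.540; half-tol=0.390, Σhalf²=0.154600
  -C: nom -3.200 → Σnom=48.020; wc +0.080/-0.080 → slack +0.420/-0.620; half-tol=0.080, Σhalf²=0.161000
  -D: nom -15.600 → Σnom=32.420; wc +0.470/-0.470 → slack +0.890/-1.090; half-tol=0.470, Σhalf²=0.381900
  -E: nom -19.400 → Σnom=13.020; wc +0.260/-0.372 → slack +1.150/-1.462; half-tol=0.316, Σhalf²=0.481756
Nominal = 13.020. Worst-case = [13.020 - 1.462, 13.020 + 1.150] = [11.558, 14.170]. RSS = √0.481756 = 0.694.

nominal=13.020 wc=[11.558,14.170] rss=0.694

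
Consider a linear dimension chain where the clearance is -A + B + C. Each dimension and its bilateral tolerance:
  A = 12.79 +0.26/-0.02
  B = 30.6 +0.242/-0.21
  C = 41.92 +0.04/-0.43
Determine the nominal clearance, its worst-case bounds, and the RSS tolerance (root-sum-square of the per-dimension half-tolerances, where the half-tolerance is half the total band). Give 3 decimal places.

Stack each dimension's contribution:
  -A: nom -12.790 → Σnom=-12.790; wc +0.020/-0.260 → slack +0.020/-0.260; half-tol=0.140, Σhalf²=0.019600
  +B: nom +30.600 → Σnom=17.810; wc +0.242/-0.210 → slack +0.262/-0.470; half-tol=0.226, Σhalf²=0.070676
  +C: nom +41.920 → Σnom=59.730; wc +0.040/-0.430 → slack +0.302/-0.900; half-tol=0.235, Σhalf²=0.125901
Nominal = 59.730. Worst-case = [59.730 - 0.900, 59.730 + 0.302] = [58.830, 60.032]. RSS = √0.125901 = 0.355.

nominal=59.730 wc=[58.830,60.032] rss=0.355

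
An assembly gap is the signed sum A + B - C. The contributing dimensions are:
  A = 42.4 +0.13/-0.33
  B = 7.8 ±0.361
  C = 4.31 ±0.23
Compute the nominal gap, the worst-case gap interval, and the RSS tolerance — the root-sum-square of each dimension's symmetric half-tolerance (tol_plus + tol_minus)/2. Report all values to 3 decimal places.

nominal=45.890 wc=[44.969,46.611] rss=0.486

Stack each dimension's contribution:
  +A: nom +42.400 → Σnom=42.400; wc +0.130/-0.330 → slack +0.130/-0.330; half-tol=0.230, Σhalf²=0.052900
  +B: nom +7.800 → Σnom=50.200; wc +0.361/-0.361 → slack +0.491/-0.691; half-tol=0.361, Σhalf²=0.183221
  -C: nom -4.310 → Σnom=45.890; wc +0.230/-0.230 → slack +0.721/-0.921; half-tol=0.230, Σhalf²=0.236121
Nominal = 45.890. Worst-case = [45.890 - 0.921, 45.890 + 0.721] = [44.969, 46.611]. RSS = √0.236121 = 0.486.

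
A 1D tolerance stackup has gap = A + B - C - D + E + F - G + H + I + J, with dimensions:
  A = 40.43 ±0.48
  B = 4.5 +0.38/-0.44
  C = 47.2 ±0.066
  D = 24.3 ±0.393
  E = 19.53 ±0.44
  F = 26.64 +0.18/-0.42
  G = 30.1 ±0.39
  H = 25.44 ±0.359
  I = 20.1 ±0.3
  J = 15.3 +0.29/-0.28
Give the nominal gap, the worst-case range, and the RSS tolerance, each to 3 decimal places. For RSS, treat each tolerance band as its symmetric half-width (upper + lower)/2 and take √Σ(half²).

Stack each dimension's contribution:
  +A: nom +40.430 → Σnom=40.430; wc +0.480/-0.480 → slack +0.480/-0.480; half-tol=0.480, Σhalf²=0.230400
  +B: nom +4.500 → Σnom=44.930; wc +0.380/-0.440 → slack +0.860/-0.920; half-tol=0.410, Σhalf²=0.398500
  -C: nom -47.200 → Σnom=-2.270; wc +0.066/-0.066 → slack +0.926/-0.986; half-tol=0.066, Σhalf²=0.402856
  -D: nom -24.300 → Σnom=-26.570; wc +0.393/-0.393 → slack +1.319/-1.379; half-tol=0.393, Σhalf²=0.557305
  +E: nom +19.530 → Σnom=-7.040; wc +0.440/-0.440 → slack +1.759/-1.819; half-tol=0.440, Σhalf²=0.750905
  +F: nom +26.640 → Σnom=19.600; wc +0.180/-0.420 → slack +1.939/-2.239; half-tol=0.300, Σhalf²=0.840905
  -G: nom -30.100 → Σnom=-10.500; wc +0.390/-0.390 → slack +2.329/-2.629; half-tol=0.390, Σhalf²=0.993005
  +H: nom +25.440 → Σnom=14.940; wc +0.359/-0.359 → slack +2.688/-2.988; half-tol=0.359, Σhalf²=1.121886
  +I: nom +20.100 → Σnom=35.040; wc +0.300/-0.300 → slack +2.988/-3.288; half-tol=0.300, Σhalf²=1.211886
  +J: nom +15.300 → Σnom=50.340; wc +0.290/-0.280 → slack +3.278/-3.568; half-tol=0.285, Σhalf²=1.293111
Nominal = 50.340. Worst-case = [50.340 - 3.568, 50.340 + 3.278] = [46.772, 53.618]. RSS = √1.293111 = 1.137.

nominal=50.340 wc=[46.772,53.618] rss=1.137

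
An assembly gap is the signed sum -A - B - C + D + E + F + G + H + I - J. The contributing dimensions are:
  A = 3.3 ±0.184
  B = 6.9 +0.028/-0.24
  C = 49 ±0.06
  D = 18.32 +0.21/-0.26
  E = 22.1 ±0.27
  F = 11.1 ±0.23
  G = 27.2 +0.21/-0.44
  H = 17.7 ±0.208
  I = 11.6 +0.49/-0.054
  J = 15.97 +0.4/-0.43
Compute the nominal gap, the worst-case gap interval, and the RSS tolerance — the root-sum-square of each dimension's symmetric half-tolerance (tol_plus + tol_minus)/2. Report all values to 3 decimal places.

nominal=32.850 wc=[30.716,35.382] rss=0.795

Stack each dimension's contribution:
  -A: nom -3.300 → Σnom=-3.300; wc +0.184/-0.184 → slack +0.184/-0.184; half-tol=0.184, Σhalf²=0.033856
  -B: nom -6.900 → Σnom=-10.200; wc +0.240/-0.028 → slack +0.424/-0.212; half-tol=0.134, Σhalf²=0.051812
  -C: nom -49.000 → Σnom=-59.200; wc +0.060/-0.060 → slack +0.484/-0.272; half-tol=0.060, Σhalf²=0.055412
  +D: nom +18.320 → Σnom=-40.880; wc +0.210/-0.260 → slack +0.694/-0.532; half-tol=0.235, Σhalf²=0.110637
  +E: nom +22.100 → Σnom=-18.780; wc +0.270/-0.270 → slack +0.964/-0.802; half-tol=0.270, Σhalf²=0.183537
  +F: nom +11.100 → Σnom=-7.680; wc +0.230/-0.230 → slack +1.194/-1.032; half-tol=0.230, Σhalf²=0.236437
  +G: nom +27.200 → Σnom=19.520; wc +0.210/-0.440 → slack +1.404/-1.472; half-tol=0.325, Σhalf²=0.342062
  +H: nom +17.700 → Σnom=37.220; wc +0.208/-0.208 → slack +1.612/-1.680; half-tol=0.208, Σhalf²=0.385326
  +I: nom +11.600 → Σnom=48.820; wc +0.490/-0.054 → slack +2.102/-1.734; half-tol=0.272, Σhalf²=0.459310
  -J: nom -15.970 → Σnom=32.850; wc +0.430/-0.400 → slack +2.532/-2.134; half-tol=0.415, Σhalf²=0.631535
Nominal = 32.850. Worst-case = [32.850 - 2.134, 32.850 + 2.532] = [30.716, 35.382]. RSS = √0.631535 = 0.795.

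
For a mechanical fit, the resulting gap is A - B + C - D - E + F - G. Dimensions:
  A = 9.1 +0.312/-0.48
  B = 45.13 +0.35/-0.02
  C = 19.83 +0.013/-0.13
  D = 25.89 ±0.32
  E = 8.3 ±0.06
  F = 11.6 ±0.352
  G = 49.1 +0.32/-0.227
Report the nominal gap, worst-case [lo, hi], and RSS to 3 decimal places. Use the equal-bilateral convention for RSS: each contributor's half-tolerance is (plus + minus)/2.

Stack each dimension's contribution:
  +A: nom +9.100 → Σnom=9.100; wc +0.312/-0.480 → slack +0.312/-0.480; half-tol=0.396, Σhalf²=0.156816
  -B: nom -45.130 → Σnom=-36.030; wc +0.020/-0.350 → slack +0.332/-0.830; half-tol=0.185, Σhalf²=0.191041
  +C: nom +19.830 → Σnom=-16.200; wc +0.013/-0.130 → slack +0.345/-0.960; half-tol=0.072, Σhalf²=0.196153
  -D: nom -25.890 → Σnom=-42.090; wc +0.320/-0.320 → slack +0.665/-1.280; half-tol=0.320, Σhalf²=0.298553
  -E: nom -8.300 → Σnom=-50.390; wc +0.060/-0.060 → slack +0.725/-1.340; half-tol=0.060, Σhalf²=0.302153
  +F: nom +11.600 → Σnom=-38.790; wc +0.352/-0.352 → slack +1.077/-1.692; half-tol=0.352, Σhalf²=0.426057
  -G: nom -49.100 → Σnom=-87.890; wc +0.227/-0.320 → slack +1.304/-2.012; half-tol=0.274, Σhalf²=0.500860
Nominal = -87.890. Worst-case = [-87.890 - 2.012, -87.890 + 1.304] = [-89.902, -86.586]. RSS = √0.500860 = 0.708.

nominal=-87.890 wc=[-89.902,-86.586] rss=0.708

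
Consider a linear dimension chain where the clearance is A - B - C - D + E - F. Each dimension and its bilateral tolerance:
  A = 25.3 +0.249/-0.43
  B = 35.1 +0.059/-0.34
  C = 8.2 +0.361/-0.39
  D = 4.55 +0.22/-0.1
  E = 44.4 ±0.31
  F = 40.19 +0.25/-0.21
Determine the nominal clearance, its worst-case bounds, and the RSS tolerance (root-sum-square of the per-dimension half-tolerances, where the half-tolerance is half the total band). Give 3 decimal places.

Stack each dimension's contribution:
  +A: nom +25.300 → Σnom=25.300; wc +0.249/-0.430 → slack +0.249/-0.430; half-tol=0.340, Σhalf²=0.115260
  -B: nom -35.100 → Σnom=-9.800; wc +0.340/-0.059 → slack +0.589/-0.489; half-tol=0.200, Σhalf²=0.155061
  -C: nom -8.200 → Σnom=-18.000; wc +0.390/-0.361 → slack +0.979/-0.850; half-tol=0.376, Σhalf²=0.296061
  -D: nom -4.550 → Σnom=-22.550; wc +0.100/-0.220 → slack +1.079/-1.070; half-tol=0.160, Σhalf²=0.321661
  +E: nom +44.400 → Σnom=21.850; wc +0.310/-0.310 → slack +1.389/-1.380; half-tol=0.310, Σhalf²=0.417761
  -F: nom -40.190 → Σnom=-18.340; wc +0.210/-0.250 → slack +1.599/-1.630; half-tol=0.230, Σhalf²=0.470661
Nominal = -18.340. Worst-case = [-18.340 - 1.630, -18.340 + 1.599] = [-19.970, -16.741]. RSS = √0.470661 = 0.686.

nominal=-18.340 wc=[-19.970,-16.741] rss=0.686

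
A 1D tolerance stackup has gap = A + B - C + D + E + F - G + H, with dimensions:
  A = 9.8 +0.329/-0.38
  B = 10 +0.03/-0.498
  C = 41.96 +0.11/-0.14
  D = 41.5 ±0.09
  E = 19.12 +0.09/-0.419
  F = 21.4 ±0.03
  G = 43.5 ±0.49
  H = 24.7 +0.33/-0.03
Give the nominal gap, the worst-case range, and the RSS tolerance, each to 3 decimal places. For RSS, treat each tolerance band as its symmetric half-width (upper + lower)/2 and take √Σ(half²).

nominal=41.060 wc=[39.013,42.589] rss=0.746

Stack each dimension's contribution:
  +A: nom +9.800 → Σnom=9.800; wc +0.329/-0.380 → slack +0.329/-0.380; half-tol=0.355, Σhalf²=0.125670
  +B: nom +10.000 → Σnom=19.800; wc +0.030/-0.498 → slack +0.359/-0.878; half-tol=0.264, Σhalf²=0.195366
  -C: nom -41.960 → Σnom=-22.160; wc +0.140/-0.110 → slack +0.499/-0.988; half-tol=0.125, Σhalf²=0.210991
  +D: nom +41.500 → Σnom=19.340; wc +0.090/-0.090 → slack +0.589/-1.078; half-tol=0.090, Σhalf²=0.219091
  +E: nom +19.120 → Σnom=38.460; wc +0.090/-0.419 → slack +0.679/-1.497; half-tol=0.255, Σhalf²=0.283862
  +F: nom +21.400 → Σnom=59.860; wc +0.030/-0.030 → slack +0.709/-1.527; half-tol=0.030, Σhalf²=0.284762
  -G: nom -43.500 → Σnom=16.360; wc +0.490/-0.490 → slack +1.199/-2.017; half-tol=0.490, Σhalf²=0.524862
  +H: nom +24.700 → Σnom=41.060; wc +0.330/-0.030 → slack +1.529/-2.047; half-tol=0.180, Σhalf²=0.557262
Nominal = 41.060. Worst-case = [41.060 - 2.047, 41.060 + 1.529] = [39.013, 42.589]. RSS = √0.557262 = 0.746.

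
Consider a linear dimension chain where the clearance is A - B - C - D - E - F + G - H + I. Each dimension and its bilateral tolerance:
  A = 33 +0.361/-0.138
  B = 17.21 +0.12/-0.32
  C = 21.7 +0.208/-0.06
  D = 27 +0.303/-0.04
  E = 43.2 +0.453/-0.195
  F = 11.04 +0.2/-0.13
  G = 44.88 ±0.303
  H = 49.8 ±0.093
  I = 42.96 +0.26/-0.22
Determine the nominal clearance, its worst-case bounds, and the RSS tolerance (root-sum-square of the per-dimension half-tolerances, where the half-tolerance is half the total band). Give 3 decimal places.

Stack each dimension's contribution:
  +A: nom +33.000 → Σnom=33.000; wc +0.361/-0.138 → slack +0.361/-0.138; half-tol=0.249, Σhalf²=0.062250
  -B: nom -17.210 → Σnom=15.790; wc +0.320/-0.120 → slack +0.681/-0.258; half-tol=0.220, Σhalf²=0.110650
  -C: nom -21.700 → Σnom=-5.910; wc +0.060/-0.208 → slack +0.741/-0.466; half-tol=0.134, Σhalf²=0.128606
  -D: nom -27.000 → Σnom=-32.910; wc +0.040/-0.303 → slack +0.781/-0.769; half-tol=0.171, Σhalf²=0.158019
  -E: nom -43.200 → Σnom=-76.110; wc +0.195/-0.453 → slack +0.976/-1.222; half-tol=0.324, Σhalf²=0.262995
  -F: nom -11.040 → Σnom=-87.150; wc +0.130/-0.200 → slack +1.106/-1.422; half-tol=0.165, Σhalf²=0.290220
  +G: nom +44.880 → Σnom=-42.270; wc +0.303/-0.303 → slack +1.409/-1.725; half-tol=0.303, Σhalf²=0.382028
  -H: nom -49.800 → Σnom=-92.070; wc +0.093/-0.093 → slack +1.502/-1.818; half-tol=0.093, Σhalf²=0.390678
  +I: nom +42.960 → Σnom=-49.110; wc +0.260/-0.220 → slack +1.762/-2.038; half-tol=0.240, Σhalf²=0.448277
Nominal = -49.110. Worst-case = [-49.110 - 2.038, -49.110 + 1.762] = [-51.148, -47.348]. RSS = √0.448277 = 0.670.

nominal=-49.110 wc=[-51.148,-47.348] rss=0.670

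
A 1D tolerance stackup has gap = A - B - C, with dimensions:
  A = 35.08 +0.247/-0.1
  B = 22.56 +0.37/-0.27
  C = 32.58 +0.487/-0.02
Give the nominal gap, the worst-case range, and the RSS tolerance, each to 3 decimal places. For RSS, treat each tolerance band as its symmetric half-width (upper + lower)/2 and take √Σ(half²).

Stack each dimension's contribution:
  +A: nom +35.080 → Σnom=35.080; wc +0.247/-0.100 → slack +0.247/-0.100; half-tol=0.173, Σhalf²=0.030102
  -B: nom -22.560 → Σnom=12.520; wc +0.270/-0.370 → slack +0.517/-0.470; half-tol=0.320, Σhalf²=0.132502
  -C: nom -32.580 → Σnom=-20.060; wc +0.020/-0.487 → slack +0.537/-0.957; half-tol=0.254, Σhalf²=0.196765
Nominal = -20.060. Worst-case = [-20.060 - 0.957, -20.060 + 0.537] = [-21.017, -19.523]. RSS = √0.196765 = 0.444.

nominal=-20.060 wc=[-21.017,-19.523] rss=0.444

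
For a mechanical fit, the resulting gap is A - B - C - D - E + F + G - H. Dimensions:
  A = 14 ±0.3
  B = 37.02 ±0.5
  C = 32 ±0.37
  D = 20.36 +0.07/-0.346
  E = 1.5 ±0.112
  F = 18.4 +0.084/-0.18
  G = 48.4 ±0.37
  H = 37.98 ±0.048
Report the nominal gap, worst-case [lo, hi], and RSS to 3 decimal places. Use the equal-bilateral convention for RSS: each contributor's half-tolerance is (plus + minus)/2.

nominal=-48.060 wc=[-50.010,-45.930] rss=0.830

Stack each dimension's contribution:
  +A: nom +14.000 → Σnom=14.000; wc +0.300/-0.300 → slack +0.300/-0.300; half-tol=0.300, Σhalf²=0.090000
  -B: nom -37.020 → Σnom=-23.020; wc +0.500/-0.500 → slack +0.800/-0.800; half-tol=0.500, Σhalf²=0.340000
  -C: nom -32.000 → Σnom=-55.020; wc +0.370/-0.370 → slack +1.170/-1.170; half-tol=0.370, Σhalf²=0.476900
  -D: nom -20.360 → Σnom=-75.380; wc +0.346/-0.070 → slack +1.516/-1.240; half-tol=0.208, Σhalf²=0.520164
  -E: nom -1.500 → Σnom=-76.880; wc +0.112/-0.112 → slack +1.628/-1.352; half-tol=0.112, Σhalf²=0.532708
  +F: nom +18.400 → Σnom=-58.480; wc +0.084/-0.180 → slack +1.712/-1.532; half-tol=0.132, Σhalf²=0.550132
  +G: nom +48.400 → Σnom=-10.080; wc +0.370/-0.370 → slack +2.082/-1.902; half-tol=0.370, Σhalf²=0.687032
  -H: nom -37.980 → Σnom=-48.060; wc +0.048/-0.048 → slack +2.130/-1.950; half-tol=0.048, Σhalf²=0.689336
Nominal = -48.060. Worst-case = [-48.060 - 1.950, -48.060 + 2.130] = [-50.010, -45.930]. RSS = √0.689336 = 0.830.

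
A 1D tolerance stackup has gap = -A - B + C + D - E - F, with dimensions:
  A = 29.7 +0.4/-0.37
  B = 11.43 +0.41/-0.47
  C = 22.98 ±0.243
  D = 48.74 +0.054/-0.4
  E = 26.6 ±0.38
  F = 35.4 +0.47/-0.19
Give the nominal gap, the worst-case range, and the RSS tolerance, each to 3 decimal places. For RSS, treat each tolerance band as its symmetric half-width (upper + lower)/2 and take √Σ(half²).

nominal=-31.410 wc=[-33.713,-29.703] rss=0.840

Stack each dimension's contribution:
  -A: nom -29.700 → Σnom=-29.700; wc +0.370/-0.400 → slack +0.370/-0.400; half-tol=0.385, Σhalf²=0.148225
  -B: nom -11.430 → Σnom=-41.130; wc +0.470/-0.410 → slack +0.840/-0.810; half-tol=0.440, Σhalf²=0.341825
  +C: nom +22.980 → Σnom=-18.150; wc +0.243/-0.243 → slack +1.083/-1.053; half-tol=0.243, Σhalf²=0.400874
  +D: nom +48.740 → Σnom=30.590; wc +0.054/-0.400 → slack +1.137/-1.453; half-tol=0.227, Σhalf²=0.452403
  -E: nom -26.600 → Σnom=3.990; wc +0.380/-0.380 → slack +1.517/-1.833; half-tol=0.380, Σhalf²=0.596803
  -F: nom -35.400 → Σnom=-31.410; wc +0.190/-0.470 → slack +1.707/-2.303; half-tol=0.330, Σhalf²=0.705703
Nominal = -31.410. Worst-case = [-31.410 - 2.303, -31.410 + 1.707] = [-33.713, -29.703]. RSS = √0.705703 = 0.840.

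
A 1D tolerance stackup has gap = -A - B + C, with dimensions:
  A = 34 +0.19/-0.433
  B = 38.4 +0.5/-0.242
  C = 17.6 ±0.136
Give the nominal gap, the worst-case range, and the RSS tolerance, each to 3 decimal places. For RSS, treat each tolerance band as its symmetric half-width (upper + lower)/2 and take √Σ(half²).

nominal=-54.800 wc=[-55.626,-53.989] rss=0.503

Stack each dimension's contribution:
  -A: nom -34.000 → Σnom=-34.000; wc +0.433/-0.190 → slack +0.433/-0.190; half-tol=0.311, Σhalf²=0.097032
  -B: nom -38.400 → Σnom=-72.400; wc +0.242/-0.500 → slack +0.675/-0.690; half-tol=0.371, Σhalf²=0.234673
  +C: nom +17.600 → Σnom=-54.800; wc +0.136/-0.136 → slack +0.811/-0.826; half-tol=0.136, Σhalf²=0.253169
Nominal = -54.800. Worst-case = [-54.800 - 0.826, -54.800 + 0.811] = [-55.626, -53.989]. RSS = √0.253169 = 0.503.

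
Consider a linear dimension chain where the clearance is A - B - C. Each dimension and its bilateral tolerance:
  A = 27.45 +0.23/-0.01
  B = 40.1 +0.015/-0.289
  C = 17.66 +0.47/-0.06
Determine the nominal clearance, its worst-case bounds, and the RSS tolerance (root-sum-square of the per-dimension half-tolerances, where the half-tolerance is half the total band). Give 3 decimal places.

Stack each dimension's contribution:
  +A: nom +27.450 → Σnom=27.450; wc +0.230/-0.010 → slack +0.230/-0.010; half-tol=0.120, Σhalf²=0.014400
  -B: nom -40.100 → Σnom=-12.650; wc +0.289/-0.015 → slack +0.519/-0.025; half-tol=0.152, Σhalf²=0.037504
  -C: nom -17.660 → Σnom=-30.310; wc +0.060/-0.470 → slack +0.579/-0.495; half-tol=0.265, Σhalf²=0.107729
Nominal = -30.310. Worst-case = [-30.310 - 0.495, -30.310 + 0.579] = [-30.805, -29.731]. RSS = √0.107729 = 0.328.

nominal=-30.310 wc=[-30.805,-29.731] rss=0.328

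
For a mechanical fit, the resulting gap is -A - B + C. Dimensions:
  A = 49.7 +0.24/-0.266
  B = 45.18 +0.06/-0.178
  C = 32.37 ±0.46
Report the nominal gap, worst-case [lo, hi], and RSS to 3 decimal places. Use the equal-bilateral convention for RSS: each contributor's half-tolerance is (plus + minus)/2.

Stack each dimension's contribution:
  -A: nom -49.700 → Σnom=-49.700; wc +0.266/-0.240 → slack +0.266/-0.240; half-tol=0.253, Σhalf²=0.064009
  -B: nom -45.180 → Σnom=-94.880; wc +0.178/-0.060 → slack +0.444/-0.300; half-tol=0.119, Σhalf²=0.078170
  +C: nom +32.370 → Σnom=-62.510; wc +0.460/-0.460 → slack +0.904/-0.760; half-tol=0.460, Σhalf²=0.289770
Nominal = -62.510. Worst-case = [-62.510 - 0.760, -62.510 + 0.904] = [-63.270, -61.606]. RSS = √0.289770 = 0.538.

nominal=-62.510 wc=[-63.270,-61.606] rss=0.538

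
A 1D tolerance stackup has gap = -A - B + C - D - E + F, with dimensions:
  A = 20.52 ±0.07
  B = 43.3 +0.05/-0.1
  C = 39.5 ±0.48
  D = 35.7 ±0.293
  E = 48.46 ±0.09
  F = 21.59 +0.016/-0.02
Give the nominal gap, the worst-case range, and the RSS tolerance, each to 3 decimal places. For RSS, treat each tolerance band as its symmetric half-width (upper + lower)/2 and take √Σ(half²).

Stack each dimension's contribution:
  -A: nom -20.520 → Σnom=-20.520; wc +0.070/-0.070 → slack +0.070/-0.070; half-tol=0.070, Σhalf²=0.004900
  -B: nom -43.300 → Σnom=-63.820; wc +0.100/-0.050 → slack +0.170/-0.120; half-tol=0.075, Σhalf²=0.010525
  +C: nom +39.500 → Σnom=-24.320; wc +0.480/-0.480 → slack +0.650/-0.600; half-tol=0.480, Σhalf²=0.240925
  -D: nom -35.700 → Σnom=-60.020; wc +0.293/-0.293 → slack +0.943/-0.893; half-tol=0.293, Σhalf²=0.326774
  -E: nom -48.460 → Σnom=-108.480; wc +0.090/-0.090 → slack +1.033/-0.983; half-tol=0.090, Σhalf²=0.334874
  +F: nom +21.590 → Σnom=-86.890; wc +0.016/-0.020 → slack +1.049/-1.003; half-tol=0.018, Σhalf²=0.335198
Nominal = -86.890. Worst-case = [-86.890 - 1.003, -86.890 + 1.049] = [-87.893, -85.841]. RSS = √0.335198 = 0.579.

nominal=-86.890 wc=[-87.893,-85.841] rss=0.579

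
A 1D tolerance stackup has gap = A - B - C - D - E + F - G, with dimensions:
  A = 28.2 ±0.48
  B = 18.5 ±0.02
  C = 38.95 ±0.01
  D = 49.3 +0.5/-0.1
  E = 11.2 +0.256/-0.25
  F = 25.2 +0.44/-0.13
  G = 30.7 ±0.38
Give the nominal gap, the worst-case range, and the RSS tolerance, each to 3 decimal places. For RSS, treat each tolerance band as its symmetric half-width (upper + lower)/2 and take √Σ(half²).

Stack each dimension's contribution:
  +A: nom +28.200 → Σnom=28.200; wc +0.480/-0.480 → slack +0.480/-0.480; half-tol=0.480, Σhalf²=0.230400
  -B: nom -18.500 → Σnom=9.700; wc +0.020/-0.020 → slack +0.500/-0.500; half-tol=0.020, Σhalf²=0.230800
  -C: nom -38.950 → Σnom=-29.250; wc +0.010/-0.010 → slack +0.510/-0.510; half-tol=0.010, Σhalf²=0.230900
  -D: nom -49.300 → Σnom=-78.550; wc +0.100/-0.500 → slack +0.610/-1.010; half-tol=0.300, Σhalf²=0.320900
  -E: nom -11.200 → Σnom=-89.750; wc +0.250/-0.256 → slack +0.860/-1.266; half-tol=0.253, Σhalf²=0.384909
  +F: nom +25.200 → Σnom=-64.550; wc +0.440/-0.130 → slack +1.300/-1.396; half-tol=0.285, Σhalf²=0.466134
  -G: nom -30.700 → Σnom=-95.250; wc +0.380/-0.380 → slack +1.680/-1.776; half-tol=0.380, Σhalf²=0.610534
Nominal = -95.250. Worst-case = [-95.250 - 1.776, -95.250 + 1.680] = [-97.026, -93.570]. RSS = √0.610534 = 0.781.

nominal=-95.250 wc=[-97.026,-93.570] rss=0.781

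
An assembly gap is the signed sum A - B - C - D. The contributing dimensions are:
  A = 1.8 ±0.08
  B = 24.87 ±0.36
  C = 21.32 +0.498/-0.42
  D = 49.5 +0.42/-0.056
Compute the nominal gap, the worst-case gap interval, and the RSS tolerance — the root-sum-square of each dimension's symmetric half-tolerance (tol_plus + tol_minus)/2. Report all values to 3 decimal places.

Stack each dimension's contribution:
  +A: nom +1.800 → Σnom=1.800; wc +0.080/-0.080 → slack +0.080/-0.080; half-tol=0.080, Σhalf²=0.006400
  -B: nom -24.870 → Σnom=-23.070; wc +0.360/-0.360 → slack +0.440/-0.440; half-tol=0.360, Σhalf²=0.136000
  -C: nom -21.320 → Σnom=-44.390; wc +0.420/-0.498 → slack +0.860/-0.938; half-tol=0.459, Σhalf²=0.346681
  -D: nom -49.500 → Σnom=-93.890; wc +0.056/-0.420 → slack +0.916/-1.358; half-tol=0.238, Σhalf²=0.403325
Nominal = -93.890. Worst-case = [-93.890 - 1.358, -93.890 + 0.916] = [-95.248, -92.974]. RSS = √0.403325 = 0.635.

nominal=-93.890 wc=[-95.248,-92.974] rss=0.635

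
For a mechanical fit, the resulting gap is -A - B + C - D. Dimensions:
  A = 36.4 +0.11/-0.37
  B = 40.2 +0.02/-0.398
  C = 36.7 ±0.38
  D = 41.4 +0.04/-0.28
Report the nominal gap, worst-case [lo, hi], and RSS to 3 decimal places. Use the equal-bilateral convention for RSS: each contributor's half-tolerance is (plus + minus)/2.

Stack each dimension's contribution:
  -A: nom -36.400 → Σnom=-36.400; wc +0.370/-0.110 → slack +0.370/-0.110; half-tol=0.240, Σhalf²=0.057600
  -B: nom -40.200 → Σnom=-76.600; wc +0.398/-0.020 → slack +0.768/-0.130; half-tol=0.209, Σhalf²=0.101281
  +C: nom +36.700 → Σnom=-39.900; wc +0.380/-0.380 → slack +1.148/-0.510; half-tol=0.380, Σhalf²=0.245681
  -D: nom -41.400 → Σnom=-81.300; wc +0.280/-0.040 → slack +1.428/-0.550; half-tol=0.160, Σhalf²=0.271281
Nominal = -81.300. Worst-case = [-81.300 - 0.550, -81.300 + 1.428] = [-81.850, -79.872]. RSS = √0.271281 = 0.521.

nominal=-81.300 wc=[-81.850,-79.872] rss=0.521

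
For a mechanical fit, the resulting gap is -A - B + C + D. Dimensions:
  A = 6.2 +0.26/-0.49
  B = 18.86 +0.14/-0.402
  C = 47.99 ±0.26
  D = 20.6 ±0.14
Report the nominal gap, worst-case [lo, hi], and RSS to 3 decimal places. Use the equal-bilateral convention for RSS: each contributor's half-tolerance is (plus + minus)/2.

nominal=43.530 wc=[42.730,44.822] rss=0.549

Stack each dimension's contribution:
  -A: nom -6.200 → Σnom=-6.200; wc +0.490/-0.260 → slack +0.490/-0.260; half-tol=0.375, Σhalf²=0.140625
  -B: nom -18.860 → Σnom=-25.060; wc +0.402/-0.140 → slack +0.892/-0.400; half-tol=0.271, Σhalf²=0.214066
  +C: nom +47.990 → Σnom=22.930; wc +0.260/-0.260 → slack +1.152/-0.660; half-tol=0.260, Σhalf²=0.281666
  +D: nom +20.600 → Σnom=43.530; wc +0.140/-0.140 → slack +1.292/-0.800; half-tol=0.140, Σhalf²=0.301266
Nominal = 43.530. Worst-case = [43.530 - 0.800, 43.530 + 1.292] = [42.730, 44.822]. RSS = √0.301266 = 0.549.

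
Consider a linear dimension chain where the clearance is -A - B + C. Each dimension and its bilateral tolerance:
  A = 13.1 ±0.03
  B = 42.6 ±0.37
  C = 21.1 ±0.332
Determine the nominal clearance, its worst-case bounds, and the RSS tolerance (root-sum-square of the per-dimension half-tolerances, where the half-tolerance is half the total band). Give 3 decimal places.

Stack each dimension's contribution:
  -A: nom -13.100 → Σnom=-13.100; wc +0.030/-0.030 → slack +0.030/-0.030; half-tol=0.030, Σhalf²=0.000900
  -B: nom -42.600 → Σnom=-55.700; wc +0.370/-0.370 → slack +0.400/-0.400; half-tol=0.370, Σhalf²=0.137800
  +C: nom +21.100 → Σnom=-34.600; wc +0.332/-0.332 → slack +0.732/-0.732; half-tol=0.332, Σhalf²=0.248024
Nominal = -34.600. Worst-case = [-34.600 - 0.732, -34.600 + 0.732] = [-35.332, -33.868]. RSS = √0.248024 = 0.498.

nominal=-34.600 wc=[-35.332,-33.868] rss=0.498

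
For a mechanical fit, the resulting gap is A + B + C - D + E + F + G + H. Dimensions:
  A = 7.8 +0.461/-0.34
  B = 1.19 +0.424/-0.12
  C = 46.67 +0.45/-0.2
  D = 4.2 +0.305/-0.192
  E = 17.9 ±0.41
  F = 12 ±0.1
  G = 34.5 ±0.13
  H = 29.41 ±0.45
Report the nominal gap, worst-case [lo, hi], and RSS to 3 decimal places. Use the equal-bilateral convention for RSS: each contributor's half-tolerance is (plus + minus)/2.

Stack each dimension's contribution:
  +A: nom +7.800 → Σnom=7.800; wc +0.461/-0.340 → slack +0.461/-0.340; half-tol=0.401, Σhalf²=0.160400
  +B: nom +1.190 → Σnom=8.990; wc +0.424/-0.120 → slack +0.885/-0.460; half-tol=0.272, Σhalf²=0.234384
  +C: nom +46.670 → Σnom=55.660; wc +0.450/-0.200 → slack +1.335/-0.660; half-tol=0.325, Σhalf²=0.340009
  -D: nom -4.200 → Σnom=51.460; wc +0.192/-0.305 → slack +1.527/-0.965; half-tol=0.248, Σhalf²=0.401762
  +E: nom +17.900 → Σnom=69.360; wc +0.410/-0.410 → slack +1.937/-1.375; half-tol=0.410, Σhalf²=0.569862
  +F: nom +12.000 → Σnom=81.360; wc +0.100/-0.100 → slack +2.037/-1.475; half-tol=0.100, Σhalf²=0.579862
  +G: nom +34.500 → Σnom=115.860; wc +0.130/-0.130 → slack +2.167/-1.605; half-tol=0.130, Σhalf²=0.596762
  +H: nom +29.410 → Σnom=145.270; wc +0.450/-0.450 → slack +2.617/-2.055; half-tol=0.450, Σhalf²=0.799262
Nominal = 145.270. Worst-case = [145.270 - 2.055, 145.270 + 2.617] = [143.215, 147.887]. RSS = √0.799262 = 0.894.

nominal=145.270 wc=[143.215,147.887] rss=0.894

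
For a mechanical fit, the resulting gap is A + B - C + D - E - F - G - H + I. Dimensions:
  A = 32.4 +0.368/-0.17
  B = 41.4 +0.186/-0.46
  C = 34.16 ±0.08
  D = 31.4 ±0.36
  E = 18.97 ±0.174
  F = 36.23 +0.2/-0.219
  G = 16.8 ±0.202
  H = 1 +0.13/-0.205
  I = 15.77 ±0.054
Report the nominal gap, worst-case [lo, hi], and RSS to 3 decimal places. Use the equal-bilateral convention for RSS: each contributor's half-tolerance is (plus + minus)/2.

nominal=13.810 wc=[11.980,15.658] rss=0.677

Stack each dimension's contribution:
  +A: nom +32.400 → Σnom=32.400; wc +0.368/-0.170 → slack +0.368/-0.170; half-tol=0.269, Σhalf²=0.072361
  +B: nom +41.400 → Σnom=73.800; wc +0.186/-0.460 → slack +0.554/-0.630; half-tol=0.323, Σhalf²=0.176690
  -C: nom -34.160 → Σnom=39.640; wc +0.080/-0.080 → slack +0.634/-0.710; half-tol=0.080, Σhalf²=0.183090
  +D: nom +31.400 → Σnom=71.040; wc +0.360/-0.360 → slack +0.994/-1.070; half-tol=0.360, Σhalf²=0.312690
  -E: nom -18.970 → Σnom=52.070; wc +0.174/-0.174 → slack +1.168/-1.244; half-tol=0.174, Σhalf²=0.342966
  -F: nom -36.230 → Σnom=15.840; wc +0.219/-0.200 → slack +1.387/-1.444; half-tol=0.210, Σhalf²=0.386856
  -G: nom -16.800 → Σnom=-0.960; wc +0.202/-0.202 → slack +1.589/-1.646; half-tol=0.202, Σhalf²=0.427660
  -H: nom -1.000 → Σnom=-1.960; wc +0.205/-0.130 → slack +1.794/-1.776; half-tol=0.167, Σhalf²=0.455717
  +I: nom +15.770 → Σnom=13.810; wc +0.054/-0.054 → slack +1.848/-1.830; half-tol=0.054, Σhalf²=0.458632
Nominal = 13.810. Worst-case = [13.810 - 1.830, 13.810 + 1.848] = [11.980, 15.658]. RSS = √0.458632 = 0.677.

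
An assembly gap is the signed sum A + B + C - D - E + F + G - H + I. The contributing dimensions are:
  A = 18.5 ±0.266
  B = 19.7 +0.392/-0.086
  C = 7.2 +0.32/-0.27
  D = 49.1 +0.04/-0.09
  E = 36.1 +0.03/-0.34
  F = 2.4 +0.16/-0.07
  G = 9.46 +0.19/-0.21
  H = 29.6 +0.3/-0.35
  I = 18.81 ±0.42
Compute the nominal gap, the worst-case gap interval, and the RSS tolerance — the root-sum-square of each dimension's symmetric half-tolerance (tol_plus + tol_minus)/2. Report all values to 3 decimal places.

nominal=-38.730 wc=[-40.422,-36.202] rss=0.767

Stack each dimension's contribution:
  +A: nom +18.500 → Σnom=18.500; wc +0.266/-0.266 → slack +0.266/-0.266; half-tol=0.266, Σhalf²=0.070756
  +B: nom +19.700 → Σnom=38.200; wc +0.392/-0.086 → slack +0.658/-0.352; half-tol=0.239, Σhalf²=0.127877
  +C: nom +7.200 → Σnom=45.400; wc +0.320/-0.270 → slack +0.978/-0.622; half-tol=0.295, Σhalf²=0.214902
  -D: nom -49.100 → Σnom=-3.700; wc +0.090/-0.040 → slack +1.068/-0.662; half-tol=0.065, Σhalf²=0.219127
  -E: nom -36.100 → Σnom=-39.800; wc +0.340/-0.030 → slack +1.408/-0.692; half-tol=0.185, Σhalf²=0.253352
  +F: nom +2.400 → Σnom=-37.400; wc +0.160/-0.070 → slack +1.568/-0.762; half-tol=0.115, Σhalf²=0.266577
  +G: nom +9.460 → Σnom=-27.940; wc +0.190/-0.210 → slack +1.758/-0.972; half-tol=0.200, Σhalf²=0.306577
  -H: nom -29.600 → Σnom=-57.540; wc +0.350/-0.300 → slack +2.108/-1.272; half-tol=0.325, Σhalf²=0.412202
  +I: nom +18.810 → Σnom=-38.730; wc +0.420/-0.420 → slack +2.528/-1.692; half-tol=0.420, Σhalf²=0.588602
Nominal = -38.730. Worst-case = [-38.730 - 1.692, -38.730 + 2.528] = [-40.422, -36.202]. RSS = √0.588602 = 0.767.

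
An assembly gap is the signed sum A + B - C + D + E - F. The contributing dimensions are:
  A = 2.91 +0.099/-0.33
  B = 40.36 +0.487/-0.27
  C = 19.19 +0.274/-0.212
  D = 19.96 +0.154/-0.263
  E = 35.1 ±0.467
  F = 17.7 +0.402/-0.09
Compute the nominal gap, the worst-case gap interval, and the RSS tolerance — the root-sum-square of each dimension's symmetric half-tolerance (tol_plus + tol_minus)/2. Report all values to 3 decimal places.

Stack each dimension's contribution:
  +A: nom +2.910 → Σnom=2.910; wc +0.099/-0.330 → slack +0.099/-0.330; half-tol=0.215, Σhalf²=0.046010
  +B: nom +40.360 → Σnom=43.270; wc +0.487/-0.270 → slack +0.586/-0.600; half-tol=0.379, Σhalf²=0.189273
  -C: nom -19.190 → Σnom=24.080; wc +0.212/-0.274 → slack +0.798/-0.874; half-tol=0.243, Σhalf²=0.248322
  +D: nom +19.960 → Σnom=44.040; wc +0.154/-0.263 → slack +0.952/-1.137; half-tol=0.209, Σhalf²=0.291794
  +E: nom +35.100 → Σnom=79.140; wc +0.467/-0.467 → slack +1.419/-1.604; half-tol=0.467, Σhalf²=0.509883
  -F: nom -17.700 → Σnom=61.440; wc +0.090/-0.402 → slack +1.509/-2.006; half-tol=0.246, Σhalf²=0.570399
Nominal = 61.440. Worst-case = [61.440 - 2.006, 61.440 + 1.509] = [59.434, 62.949]. RSS = √0.570399 = 0.755.

nominal=61.440 wc=[59.434,62.949] rss=0.755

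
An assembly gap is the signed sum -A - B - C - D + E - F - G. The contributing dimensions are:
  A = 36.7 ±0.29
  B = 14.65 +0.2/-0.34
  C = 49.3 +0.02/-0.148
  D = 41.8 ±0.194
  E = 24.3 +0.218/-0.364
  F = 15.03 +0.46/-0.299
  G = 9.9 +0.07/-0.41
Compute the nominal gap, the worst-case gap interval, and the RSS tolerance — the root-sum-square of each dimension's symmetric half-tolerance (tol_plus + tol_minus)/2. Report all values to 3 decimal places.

nominal=-143.080 wc=[-144.678,-141.181] rss=0.699

Stack each dimension's contribution:
  -A: nom -36.700 → Σnom=-36.700; wc +0.290/-0.290 → slack +0.290/-0.290; half-tol=0.290, Σhalf²=0.084100
  -B: nom -14.650 → Σnom=-51.350; wc +0.340/-0.200 → slack +0.630/-0.490; half-tol=0.270, Σhalf²=0.157000
  -C: nom -49.300 → Σnom=-100.650; wc +0.148/-0.020 → slack +0.778/-0.510; half-tol=0.084, Σhalf²=0.164056
  -D: nom -41.800 → Σnom=-142.450; wc +0.194/-0.194 → slack +0.972/-0.704; half-tol=0.194, Σhalf²=0.201692
  +E: nom +24.300 → Σnom=-118.150; wc +0.218/-0.364 → slack +1.190/-1.068; half-tol=0.291, Σhalf²=0.286373
  -F: nom -15.030 → Σnom=-133.180; wc +0.299/-0.460 → slack +1.489/-1.528; half-tol=0.380, Σhalf²=0.430393
  -G: nom -9.900 → Σnom=-143.080; wc +0.410/-0.070 → slack +1.899/-1.598; half-tol=0.240, Σhalf²=0.487993
Nominal = -143.080. Worst-case = [-143.080 - 1.598, -143.080 + 1.899] = [-144.678, -141.181]. RSS = √0.487993 = 0.699.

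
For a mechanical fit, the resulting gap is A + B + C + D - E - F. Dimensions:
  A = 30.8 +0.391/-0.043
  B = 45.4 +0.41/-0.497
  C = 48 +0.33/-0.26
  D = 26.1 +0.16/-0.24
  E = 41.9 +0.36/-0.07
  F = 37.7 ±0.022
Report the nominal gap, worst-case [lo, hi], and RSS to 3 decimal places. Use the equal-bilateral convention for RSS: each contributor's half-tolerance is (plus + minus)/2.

nominal=70.700 wc=[69.278,72.083] rss=0.653

Stack each dimension's contribution:
  +A: nom +30.800 → Σnom=30.800; wc +0.391/-0.043 → slack +0.391/-0.043; half-tol=0.217, Σhalf²=0.047089
  +B: nom +45.400 → Σnom=76.200; wc +0.410/-0.497 → slack +0.801/-0.540; half-tol=0.454, Σhalf²=0.252751
  +C: nom +48.000 → Σnom=124.200; wc +0.330/-0.260 → slack +1.131/-0.800; half-tol=0.295, Σhalf²=0.339776
  +D: nom +26.100 → Σnom=150.300; wc +0.160/-0.240 → slack +1.291/-1.040; half-tol=0.200, Σhalf²=0.379776
  -E: nom -41.900 → Σnom=108.400; wc +0.070/-0.360 → slack +1.361/-1.400; half-tol=0.215, Σhalf²=0.426001
  -F: nom -37.700 → Σnom=70.700; wc +0.022/-0.022 → slack +1.383/-1.422; half-tol=0.022, Σhalf²=0.426485
Nominal = 70.700. Worst-case = [70.700 - 1.422, 70.700 + 1.383] = [69.278, 72.083]. RSS = √0.426485 = 0.653.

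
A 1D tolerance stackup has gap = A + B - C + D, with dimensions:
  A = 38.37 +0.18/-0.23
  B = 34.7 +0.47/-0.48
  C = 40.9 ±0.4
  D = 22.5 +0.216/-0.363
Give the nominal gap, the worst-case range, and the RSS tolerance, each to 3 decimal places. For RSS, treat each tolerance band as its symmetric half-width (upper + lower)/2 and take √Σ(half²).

Stack each dimension's contribution:
  +A: nom +38.370 → Σnom=38.370; wc +0.180/-0.230 → slack +0.180/-0.230; half-tol=0.205, Σhalf²=0.042025
  +B: nom +34.700 → Σnom=73.070; wc +0.470/-0.480 → slack +0.650/-0.710; half-tol=0.475, Σhalf²=0.267650
  -C: nom -40.900 → Σnom=32.170; wc +0.400/-0.400 → slack +1.050/-1.110; half-tol=0.400, Σhalf²=0.427650
  +D: nom +22.500 → Σnom=54.670; wc +0.216/-0.363 → slack +1.266/-1.473; half-tol=0.289, Σhalf²=0.511460
Nominal = 54.670. Worst-case = [54.670 - 1.473, 54.670 + 1.266] = [53.197, 55.936]. RSS = √0.511460 = 0.715.

nominal=54.670 wc=[53.197,55.936] rss=0.715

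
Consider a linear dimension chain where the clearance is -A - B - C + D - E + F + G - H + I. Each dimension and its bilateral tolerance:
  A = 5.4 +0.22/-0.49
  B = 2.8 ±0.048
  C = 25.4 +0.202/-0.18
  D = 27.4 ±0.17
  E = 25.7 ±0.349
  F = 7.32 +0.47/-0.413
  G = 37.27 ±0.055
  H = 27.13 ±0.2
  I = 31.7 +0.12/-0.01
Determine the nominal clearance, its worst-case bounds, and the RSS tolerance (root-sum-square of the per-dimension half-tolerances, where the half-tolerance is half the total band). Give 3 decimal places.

nominal=17.260 wc=[15.593,19.342] rss=0.747

Stack each dimension's contribution:
  -A: nom -5.400 → Σnom=-5.400; wc +0.490/-0.220 → slack +0.490/-0.220; half-tol=0.355, Σhalf²=0.126025
  -B: nom -2.800 → Σnom=-8.200; wc +0.048/-0.048 → slack +0.538/-0.268; half-tol=0.048, Σhalf²=0.128329
  -C: nom -25.400 → Σnom=-33.600; wc +0.180/-0.202 → slack +0.718/-0.470; half-tol=0.191, Σhalf²=0.164810
  +D: nom +27.400 → Σnom=-6.200; wc +0.170/-0.170 → slack +0.888/-0.640; half-tol=0.170, Σhalf²=0.193710
  -E: nom -25.700 → Σnom=-31.900; wc +0.349/-0.349 → slack +1.237/-0.989; half-tol=0.349, Σhalf²=0.315511
  +F: nom +7.320 → Σnom=-24.580; wc +0.470/-0.413 → slack +1.707/-1.402; half-tol=0.442, Σhalf²=0.510433
  +G: nom +37.270 → Σnom=12.690; wc +0.055/-0.055 → slack +1.762/-1.457; half-tol=0.055, Σhalf²=0.513458
  -H: nom -27.130 → Σnom=-14.440; wc +0.200/-0.200 → slack +1.962/-1.657; half-tol=0.200, Σhalf²=0.553458
  +I: nom +31.700 → Σnom=17.260; wc +0.120/-0.010 → slack +2.082/-1.667; half-tol=0.065, Σhalf²=0.557683
Nominal = 17.260. Worst-case = [17.260 - 1.667, 17.260 + 2.082] = [15.593, 19.342]. RSS = √0.557683 = 0.747.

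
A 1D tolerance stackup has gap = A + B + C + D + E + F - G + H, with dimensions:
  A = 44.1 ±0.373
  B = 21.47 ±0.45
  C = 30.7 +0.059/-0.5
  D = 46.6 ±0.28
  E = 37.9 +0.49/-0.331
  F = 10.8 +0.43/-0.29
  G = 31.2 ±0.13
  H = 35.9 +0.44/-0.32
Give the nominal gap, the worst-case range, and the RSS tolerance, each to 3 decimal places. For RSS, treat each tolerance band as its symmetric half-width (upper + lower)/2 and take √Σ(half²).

Stack each dimension's contribution:
  +A: nom +44.100 → Σnom=44.100; wc +0.373/-0.373 → slack +0.373/-0.373; half-tol=0.373, Σhalf²=0.139129
  +B: nom +21.470 → Σnom=65.570; wc +0.450/-0.450 → slack +0.823/-0.823; half-tol=0.450, Σhalf²=0.341629
  +C: nom +30.700 → Σnom=96.270; wc +0.059/-0.500 → slack +0.882/-1.323; half-tol=0.279, Σhalf²=0.419749
  +D: nom +46.600 → Σnom=142.870; wc +0.280/-0.280 → slack +1.162/-1.603; half-tol=0.280, Σhalf²=0.498149
  +E: nom +37.900 → Σnom=180.770; wc +0.490/-0.331 → slack +1.652/-1.934; half-tol=0.410, Σhalf²=0.666659
  +F: nom +10.800 → Σnom=191.570; wc +0.430/-0.290 → slack +2.082/-2.224; half-tol=0.360, Σhalf²=0.796259
  -G: nom -31.200 → Σnom=160.370; wc +0.130/-0.130 → slack +2.212/-2.354; half-tol=0.130, Σhalf²=0.813159
  +H: nom +35.900 → Σnom=196.270; wc +0.440/-0.320 → slack +2.652/-2.674; half-tol=0.380, Σhalf²=0.957559
Nominal = 196.270. Worst-case = [196.270 - 2.674, 196.270 + 2.652] = [193.596, 198.922]. RSS = √0.957559 = 0.979.

nominal=196.270 wc=[193.596,198.922] rss=0.979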